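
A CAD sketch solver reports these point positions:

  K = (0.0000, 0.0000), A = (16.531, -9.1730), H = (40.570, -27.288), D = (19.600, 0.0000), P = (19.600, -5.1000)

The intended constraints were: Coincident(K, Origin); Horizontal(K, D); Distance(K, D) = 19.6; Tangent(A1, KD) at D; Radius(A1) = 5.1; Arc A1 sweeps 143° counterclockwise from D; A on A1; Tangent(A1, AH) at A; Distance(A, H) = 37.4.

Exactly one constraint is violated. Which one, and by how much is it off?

Distance(A, H) = 37.4 — off by 7.30.

K = (0.00, 0.00) ✓; K.y = 0.00, D.y = 0.00 ✓; |KD| = 19.60 ✓; ∠(PD, DK) = 90.00° ✓; |PD| = 5.100 ✓; bearing(P→A) − bearing(P→D) = 143.0° ✓; |PA| = 5.100 ✓; ∠(PA, AH) = 90.00° ✓; |AH| = 30.10 ✗.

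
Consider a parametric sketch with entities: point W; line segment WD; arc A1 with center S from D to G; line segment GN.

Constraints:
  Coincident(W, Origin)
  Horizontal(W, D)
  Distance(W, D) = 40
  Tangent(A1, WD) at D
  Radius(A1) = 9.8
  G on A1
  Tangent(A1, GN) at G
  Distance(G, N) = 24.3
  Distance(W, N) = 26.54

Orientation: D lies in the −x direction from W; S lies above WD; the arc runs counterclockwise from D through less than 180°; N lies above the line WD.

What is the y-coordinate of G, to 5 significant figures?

3.1358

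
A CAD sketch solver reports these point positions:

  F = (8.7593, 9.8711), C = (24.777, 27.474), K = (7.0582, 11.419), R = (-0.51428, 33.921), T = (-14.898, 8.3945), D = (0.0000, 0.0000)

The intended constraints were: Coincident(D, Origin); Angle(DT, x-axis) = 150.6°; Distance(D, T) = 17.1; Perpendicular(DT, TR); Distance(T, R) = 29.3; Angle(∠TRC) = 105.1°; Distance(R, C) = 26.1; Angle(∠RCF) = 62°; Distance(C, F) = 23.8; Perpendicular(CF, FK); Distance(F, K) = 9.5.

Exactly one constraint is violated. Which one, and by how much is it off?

Distance(F, K) = 9.5 — off by 7.20.

D = (0.00, 0.00) ✓; DT at 150.6° ✓; |DT| = 17.10 ✓; ∠(DT, TR) = 90.00° ✓; |TR| = 29.30 ✓; ∠TRC = 105.1° ✓; |RC| = 26.10 ✓; ∠RCF = 62.00° ✓; |CF| = 23.80 ✓; ∠(CF, FK) = 90.00° ✓; |FK| = 2.300 ✗.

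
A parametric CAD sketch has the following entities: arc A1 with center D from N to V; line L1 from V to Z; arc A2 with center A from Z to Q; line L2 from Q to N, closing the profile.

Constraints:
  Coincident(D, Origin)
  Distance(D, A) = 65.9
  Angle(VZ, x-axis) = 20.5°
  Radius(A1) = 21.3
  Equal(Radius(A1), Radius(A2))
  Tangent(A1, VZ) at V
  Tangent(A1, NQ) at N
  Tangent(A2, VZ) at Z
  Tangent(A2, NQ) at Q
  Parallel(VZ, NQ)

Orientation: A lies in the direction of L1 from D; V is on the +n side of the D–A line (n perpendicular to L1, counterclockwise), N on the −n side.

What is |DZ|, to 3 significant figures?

69.3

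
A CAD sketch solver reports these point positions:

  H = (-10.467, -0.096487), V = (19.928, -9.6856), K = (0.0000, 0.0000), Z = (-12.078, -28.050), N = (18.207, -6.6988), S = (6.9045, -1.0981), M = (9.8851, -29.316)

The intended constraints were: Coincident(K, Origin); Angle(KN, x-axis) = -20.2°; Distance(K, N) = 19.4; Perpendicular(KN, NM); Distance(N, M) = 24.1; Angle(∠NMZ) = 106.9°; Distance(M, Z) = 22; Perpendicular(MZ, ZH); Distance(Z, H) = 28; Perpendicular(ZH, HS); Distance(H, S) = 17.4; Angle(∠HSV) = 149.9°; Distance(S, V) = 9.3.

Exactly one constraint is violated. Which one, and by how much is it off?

Distance(S, V) = 9.3 — off by 6.30.

K = (0.00, 0.00) ✓; KN at -20.20° ✓; |KN| = 19.40 ✓; ∠(KN, NM) = 90.00° ✓; |NM| = 24.10 ✓; ∠NMZ = 106.9° ✓; |MZ| = 22.00 ✓; ∠(MZ, ZH) = 90.00° ✓; |ZH| = 28.00 ✓; ∠(ZH, HS) = 90.00° ✓; |HS| = 17.40 ✓; ∠HSV = 149.9° ✓; |SV| = 15.60 ✗.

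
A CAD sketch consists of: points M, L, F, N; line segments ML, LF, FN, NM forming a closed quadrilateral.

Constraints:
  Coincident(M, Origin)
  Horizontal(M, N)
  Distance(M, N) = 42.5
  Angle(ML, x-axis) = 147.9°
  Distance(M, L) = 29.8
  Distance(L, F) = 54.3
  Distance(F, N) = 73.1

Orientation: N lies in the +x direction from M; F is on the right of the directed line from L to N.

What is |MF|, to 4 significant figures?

43.03

M is at the origin; M and N share the same y with |MN| = 42.5 and N in +x, so N = (42.5, 0). ML runs at 147.9° with |ML| = 29.8, so L = (-25.24, 15.84). F is determined by |LF| = 54.3 and |FN| = 73.1 together: it lies at the intersection of circle(L, 54.3) and circle(N, 73.1). With |LN| = 69.57, the foot of the radical line on LN is 17.57 from L and the perpendicular offset is √(54.3² − 17.57²) = 51.38. Taking the right-of-LN solution: F = (-19.83, -38.19).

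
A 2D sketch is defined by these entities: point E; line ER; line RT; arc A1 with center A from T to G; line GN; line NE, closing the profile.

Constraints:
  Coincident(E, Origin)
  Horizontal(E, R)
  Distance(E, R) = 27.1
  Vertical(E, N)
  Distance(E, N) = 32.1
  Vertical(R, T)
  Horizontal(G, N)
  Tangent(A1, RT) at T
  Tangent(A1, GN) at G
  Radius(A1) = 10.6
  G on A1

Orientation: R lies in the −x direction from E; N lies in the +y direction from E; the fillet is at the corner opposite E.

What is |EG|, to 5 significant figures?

36.092

The virtual corner opposite E is at (-27.100, 32.100). A1 meets RT tangentially, so AT is at right angles to RT and since A1 is tangent to GN there, AG ⟂ GN, with radius 10.6, so the center A sits 10.6 in from both sides at A = (-16.500, 21.500). That places the tangent points at T = (-27.100, 21.500) on RT and G = (-16.500, 32.100) on GN. Then |EG| = |G − E| = 36.092.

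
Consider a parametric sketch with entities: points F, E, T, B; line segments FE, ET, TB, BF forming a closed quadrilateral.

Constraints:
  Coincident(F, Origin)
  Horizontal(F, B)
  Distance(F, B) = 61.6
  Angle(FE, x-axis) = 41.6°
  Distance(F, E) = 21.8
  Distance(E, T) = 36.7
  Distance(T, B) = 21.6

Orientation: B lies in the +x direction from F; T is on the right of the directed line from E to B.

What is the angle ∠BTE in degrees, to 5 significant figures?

106.41°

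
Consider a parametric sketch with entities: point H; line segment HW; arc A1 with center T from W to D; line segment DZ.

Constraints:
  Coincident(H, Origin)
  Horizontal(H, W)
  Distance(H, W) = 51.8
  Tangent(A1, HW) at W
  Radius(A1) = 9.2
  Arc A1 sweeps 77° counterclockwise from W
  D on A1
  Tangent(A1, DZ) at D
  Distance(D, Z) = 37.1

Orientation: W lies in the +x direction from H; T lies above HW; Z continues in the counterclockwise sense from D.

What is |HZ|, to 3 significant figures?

81.5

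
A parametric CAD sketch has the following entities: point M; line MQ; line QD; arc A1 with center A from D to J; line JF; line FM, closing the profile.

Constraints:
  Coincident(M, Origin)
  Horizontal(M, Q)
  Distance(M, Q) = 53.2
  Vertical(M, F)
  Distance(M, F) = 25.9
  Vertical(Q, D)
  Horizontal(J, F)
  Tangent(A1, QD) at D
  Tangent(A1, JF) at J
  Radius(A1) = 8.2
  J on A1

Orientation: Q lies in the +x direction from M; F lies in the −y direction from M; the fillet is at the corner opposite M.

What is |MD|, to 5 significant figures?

56.067

M is at the origin; M and Q share the same y with |MQ| = 53.2 and Q on the +x side, so Q = (53.200, 0.0000). M and F share the same x with |MF| = 25.9 and F on the −y side, so F = (0.0000, -25.900). The virtual corner opposite M is at (53.200, -25.900). Since A1 is tangent to QD there, AD ⟂ QD and since A1 is tangent to JF there, AJ ⟂ JF, with radius 8.2, so the center A sits 8.2 in from both sides at A = (45.000, -17.700). That places the tangent points at D = (53.200, -17.700) on QD and J = (45.000, -25.900) on JF. Then |MD| = |D − M| = 56.067.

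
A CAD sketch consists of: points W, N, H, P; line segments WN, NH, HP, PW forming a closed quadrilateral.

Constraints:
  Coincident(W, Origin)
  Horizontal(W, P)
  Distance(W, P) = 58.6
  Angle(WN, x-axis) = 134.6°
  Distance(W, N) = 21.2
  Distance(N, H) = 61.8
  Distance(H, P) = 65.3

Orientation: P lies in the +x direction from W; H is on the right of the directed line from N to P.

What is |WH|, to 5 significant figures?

42.930

Checks: W.y = 0.00, P.y = 0.00 ✓; |NH| = 61.80 ✓; |HP| = 65.30 ✓.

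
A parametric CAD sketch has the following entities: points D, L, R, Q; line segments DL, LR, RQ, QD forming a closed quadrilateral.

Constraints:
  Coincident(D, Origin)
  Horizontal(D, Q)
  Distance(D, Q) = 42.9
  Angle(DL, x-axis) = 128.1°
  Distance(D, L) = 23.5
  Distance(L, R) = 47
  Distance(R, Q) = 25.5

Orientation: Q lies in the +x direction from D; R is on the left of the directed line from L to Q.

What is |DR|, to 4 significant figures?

39.73

Checks: |LR| = 47.00 ✓; |RQ| = 25.50 ✓.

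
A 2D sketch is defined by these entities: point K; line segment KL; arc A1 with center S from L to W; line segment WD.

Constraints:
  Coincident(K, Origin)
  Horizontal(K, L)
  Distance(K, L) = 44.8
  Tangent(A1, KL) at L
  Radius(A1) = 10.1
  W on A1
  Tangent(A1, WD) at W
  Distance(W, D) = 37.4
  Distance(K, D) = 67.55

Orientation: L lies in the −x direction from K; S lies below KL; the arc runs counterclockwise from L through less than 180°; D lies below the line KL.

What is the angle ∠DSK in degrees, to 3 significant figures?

106°

K is at the origin; KL is horizontal with |KL| = 44.8 and L on the −x side, so L = (-44.8, 0.00). Since A1 is tangent to KL there, SL ⟂ KL, so S = L + (0, -10.1) = (-44.8, -10.1). Since SW ⟂ WD (tangency), |SD| = √(10.1² + 37.4²) = 38.7 regardless of where W sits on A1. So D lies on both circle(K, 67.55) and circle(S, 38.7); the below-KL intersection is D = (-46.7, -48.8). W is the foot of the tangent from D: W = (-54.7, -12.2).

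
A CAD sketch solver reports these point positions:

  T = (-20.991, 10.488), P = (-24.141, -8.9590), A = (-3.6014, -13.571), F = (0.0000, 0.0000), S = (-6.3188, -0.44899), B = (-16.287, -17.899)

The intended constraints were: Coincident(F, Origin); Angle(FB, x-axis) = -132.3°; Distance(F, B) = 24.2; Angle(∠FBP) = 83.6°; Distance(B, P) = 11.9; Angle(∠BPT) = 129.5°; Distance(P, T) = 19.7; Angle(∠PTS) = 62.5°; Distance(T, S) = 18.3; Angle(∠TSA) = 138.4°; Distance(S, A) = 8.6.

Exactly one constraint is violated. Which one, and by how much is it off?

Distance(S, A) = 8.6 — off by 4.80.

F = (0.00, 0.00) ✓; FB at -132.3° ✓; |FB| = 24.20 ✓; ∠FBP = 83.60° ✓; |BP| = 11.90 ✓; ∠BPT = 129.5° ✓; |PT| = 19.70 ✓; ∠PTS = 62.50° ✓; |TS| = 18.30 ✓; ∠TSA = 138.4° ✓; |SA| = 13.40 ✗.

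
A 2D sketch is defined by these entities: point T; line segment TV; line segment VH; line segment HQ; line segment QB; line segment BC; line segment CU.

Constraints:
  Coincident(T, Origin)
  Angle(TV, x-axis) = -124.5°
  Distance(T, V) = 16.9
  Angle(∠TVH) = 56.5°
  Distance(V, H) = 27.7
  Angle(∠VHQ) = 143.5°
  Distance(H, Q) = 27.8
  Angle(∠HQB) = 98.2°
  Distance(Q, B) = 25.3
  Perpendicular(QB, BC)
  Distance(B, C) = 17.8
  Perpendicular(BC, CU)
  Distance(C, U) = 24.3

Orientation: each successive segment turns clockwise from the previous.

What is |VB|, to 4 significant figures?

54.35

T is at the origin; TV runs at -124.5° with length 16.9, so V = (-9.572, -13.93). ∠TVH = 56.5° gives VH at 112.0° from the x-axis; with |VH| = 27.7, H = (-19.95, 11.76). ∠VHQ = 143.5° gives HQ at 75.50° from the x-axis; with |HQ| = 27.8, Q = (-12.99, 38.67). ∠HQB = 98.2° gives QB at -6.300° from the x-axis; with |QB| = 25.3, B = (12.16, 35.89). Then |VB| = |B − V| = 54.35.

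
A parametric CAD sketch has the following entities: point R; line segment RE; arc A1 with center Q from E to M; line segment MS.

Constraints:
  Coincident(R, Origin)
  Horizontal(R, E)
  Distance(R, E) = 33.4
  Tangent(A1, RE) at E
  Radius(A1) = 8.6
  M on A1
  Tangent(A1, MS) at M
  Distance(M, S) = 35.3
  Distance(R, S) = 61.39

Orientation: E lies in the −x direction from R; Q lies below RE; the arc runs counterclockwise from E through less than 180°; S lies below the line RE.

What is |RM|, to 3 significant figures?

42.8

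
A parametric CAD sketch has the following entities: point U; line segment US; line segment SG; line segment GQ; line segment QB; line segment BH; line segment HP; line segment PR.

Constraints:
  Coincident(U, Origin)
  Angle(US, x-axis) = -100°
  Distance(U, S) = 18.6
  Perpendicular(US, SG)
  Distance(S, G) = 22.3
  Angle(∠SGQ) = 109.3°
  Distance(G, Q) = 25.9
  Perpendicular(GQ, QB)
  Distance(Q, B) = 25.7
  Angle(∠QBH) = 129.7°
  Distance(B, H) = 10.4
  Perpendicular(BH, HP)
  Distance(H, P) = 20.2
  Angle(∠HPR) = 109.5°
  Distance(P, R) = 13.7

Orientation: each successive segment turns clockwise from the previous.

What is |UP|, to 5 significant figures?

11.616

U is at the origin; US runs at -100.0° with length 18.6, so S = (-3.2299, -18.317). The perpendicularity gives SG at right angles to US, so SG runs at 170.00°; with |SG| = 22.3, G = (-25.191, -14.445). ∠SGQ = 109.3° gives GQ at 99.300° from the x-axis; with |GQ| = 25.9, Q = (-29.377, 11.114). GQ ⟂ QB, so QB runs at 9.3000°; with |QB| = 25.7, B = (-4.0144, 15.268). ∠QBH = 129.7° gives BH at -41.000° from the x-axis; with |BH| = 10.4, H = (3.8346, 8.4447). BH is perpendicular to HP, so HP runs at -131.00°; with |HP| = 20.2, P = (-9.4178, -6.8004). Then |UP| = |P − U| = 11.616.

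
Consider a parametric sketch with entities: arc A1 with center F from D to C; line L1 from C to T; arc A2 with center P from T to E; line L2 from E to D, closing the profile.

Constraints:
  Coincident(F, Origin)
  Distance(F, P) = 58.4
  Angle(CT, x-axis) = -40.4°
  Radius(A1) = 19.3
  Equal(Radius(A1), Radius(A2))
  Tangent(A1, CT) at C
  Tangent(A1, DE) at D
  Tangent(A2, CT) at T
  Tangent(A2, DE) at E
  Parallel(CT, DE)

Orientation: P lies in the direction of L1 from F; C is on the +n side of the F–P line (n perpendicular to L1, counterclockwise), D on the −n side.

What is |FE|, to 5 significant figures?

61.507

The slot axis is L1's direction at -40.4°, so u = (cos -40.4°, sin -40.4°) = (0.76154, -0.64812) and n = (−sin -40.4°, cos -40.4°) = (0.64812, 0.76154). F is at the origin and P lies 58.4 along u from F, so P = 58.4·u = (44.474, -37.850). Tangency of A1 to both parallel lines with radius 19.3 puts C and D at F ± 19.3·n: C = (12.509, 14.698), D = (-12.509, -14.698). Equal radii place T and E the same way about P: T = P + 19.3·n = (56.983, -23.153), E = P − 19.3·n = (31.965, -52.548). Then |FE| = |E − F| = 61.507.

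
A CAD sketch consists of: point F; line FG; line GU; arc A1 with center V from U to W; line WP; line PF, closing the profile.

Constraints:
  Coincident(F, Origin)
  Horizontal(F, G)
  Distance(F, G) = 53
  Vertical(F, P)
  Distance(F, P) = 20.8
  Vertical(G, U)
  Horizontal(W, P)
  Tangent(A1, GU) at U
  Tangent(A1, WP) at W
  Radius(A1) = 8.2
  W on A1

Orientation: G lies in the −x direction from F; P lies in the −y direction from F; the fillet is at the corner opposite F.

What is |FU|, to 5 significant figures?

54.477

F is at the origin; FG is horizontal with |FG| = 53.0 and G on the −x side, so G = (-53.000, 0.0000). F and P share the same x with |FP| = 20.8 and P on the −y side, so P = (0.0000, -20.800). The virtual corner opposite F is at (-53.000, -20.800). Since A1 is tangent to GU there, VU ⟂ GU and A1 meets WP tangentially, so VW is at right angles to WP, with radius 8.2, so the center V sits 8.2 in from both sides at V = (-44.800, -12.600). That places the tangent points at U = (-53.000, -12.600) on GU and W = (-44.800, -20.800) on WP. Then |FU| = |U − F| = 54.477.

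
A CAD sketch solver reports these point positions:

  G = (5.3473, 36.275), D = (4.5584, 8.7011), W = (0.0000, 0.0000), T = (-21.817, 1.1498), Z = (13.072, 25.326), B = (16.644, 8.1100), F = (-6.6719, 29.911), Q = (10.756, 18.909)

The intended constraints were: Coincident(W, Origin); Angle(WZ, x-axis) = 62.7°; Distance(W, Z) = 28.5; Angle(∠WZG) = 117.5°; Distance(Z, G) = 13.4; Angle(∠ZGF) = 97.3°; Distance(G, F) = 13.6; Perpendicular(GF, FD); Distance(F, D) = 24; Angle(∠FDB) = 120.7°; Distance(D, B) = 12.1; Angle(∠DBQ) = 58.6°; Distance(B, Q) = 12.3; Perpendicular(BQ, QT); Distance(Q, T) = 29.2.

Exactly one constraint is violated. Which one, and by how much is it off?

Distance(Q, T) = 29.2 — off by 7.90.

W = (0.00, 0.00) ✓; WZ at 62.70° ✓; |WZ| = 28.50 ✓; ∠WZG = 117.5° ✓; |ZG| = 13.40 ✓; ∠ZGF = 97.30° ✓; |GF| = 13.60 ✓; ∠(GF, FD) = 90.00° ✓; |FD| = 24.00 ✓; ∠FDB = 120.7° ✓; |DB| = 12.10 ✓; ∠DBQ = 58.60° ✓; |BQ| = 12.30 ✓; ∠(BQ, QT) = 90.00° ✓; |QT| = 37.10 ✗.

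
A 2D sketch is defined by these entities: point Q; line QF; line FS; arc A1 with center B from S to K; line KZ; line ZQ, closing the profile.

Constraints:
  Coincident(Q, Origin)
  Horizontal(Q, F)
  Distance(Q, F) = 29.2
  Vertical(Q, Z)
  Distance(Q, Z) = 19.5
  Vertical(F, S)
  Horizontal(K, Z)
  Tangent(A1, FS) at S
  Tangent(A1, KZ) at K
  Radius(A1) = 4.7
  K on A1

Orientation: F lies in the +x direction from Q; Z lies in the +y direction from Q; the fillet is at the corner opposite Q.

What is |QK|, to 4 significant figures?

31.31

Q is at the origin; Q and F share the same y with |QF| = 29.2 and F on the +x side, so F = (29.20, 0.000). Q and Z share the same x with |QZ| = 19.5 and Z on the +y side, so Z = (0.000, 19.50). The virtual corner opposite Q is at (29.20, 19.50). The tangent condition forces BS to be normal to FS and since A1 is tangent to KZ there, BK ⟂ KZ, with radius 4.7, so the center B sits 4.7 in from both sides at B = (24.50, 14.80). That places the tangent points at S = (29.20, 14.80) on FS and K = (24.50, 19.50) on KZ. Then |QK| = |K − Q| = 31.31.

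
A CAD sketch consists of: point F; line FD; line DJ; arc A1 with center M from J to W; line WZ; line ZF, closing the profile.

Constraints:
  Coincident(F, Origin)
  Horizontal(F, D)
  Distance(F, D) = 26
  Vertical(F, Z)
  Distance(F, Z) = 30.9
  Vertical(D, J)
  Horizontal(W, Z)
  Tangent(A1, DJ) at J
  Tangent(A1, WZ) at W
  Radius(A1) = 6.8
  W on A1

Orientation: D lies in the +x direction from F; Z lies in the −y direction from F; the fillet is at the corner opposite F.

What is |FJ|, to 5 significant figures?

35.452

The virtual corner opposite F is at (26.000, -30.900). Since A1 is tangent to DJ there, MJ ⟂ DJ and A1 meets WZ tangentially, so MW is at right angles to WZ, with radius 6.8, so the center M sits 6.8 in from both sides at M = (19.200, -24.100). That places the tangent points at J = (26.000, -24.100) on DJ and W = (19.200, -30.900) on WZ. Then |FJ| = |J − F| = 35.452.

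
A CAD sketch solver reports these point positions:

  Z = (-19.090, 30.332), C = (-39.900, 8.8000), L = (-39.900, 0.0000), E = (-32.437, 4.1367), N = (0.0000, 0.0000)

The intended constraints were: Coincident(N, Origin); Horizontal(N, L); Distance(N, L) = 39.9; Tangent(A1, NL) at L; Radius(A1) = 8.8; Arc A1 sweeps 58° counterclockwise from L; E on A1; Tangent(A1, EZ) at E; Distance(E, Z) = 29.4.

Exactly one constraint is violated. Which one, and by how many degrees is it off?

Tangent(A1, EZ) at E — off by 5.00°.

N = (0.00, 0.00) ✓; N.y = 0.00, L.y = 0.00 ✓; |NL| = 39.90 ✓; ∠(CL, LN) = 90.00° ✓; |CL| = 8.800 ✓; bearing(C→E) − bearing(C→L) = 58.00° ✓; |CE| = 8.800 ✓; ∠(CE, EZ) = 85.00° ✗; |EZ| = 29.40 ✓.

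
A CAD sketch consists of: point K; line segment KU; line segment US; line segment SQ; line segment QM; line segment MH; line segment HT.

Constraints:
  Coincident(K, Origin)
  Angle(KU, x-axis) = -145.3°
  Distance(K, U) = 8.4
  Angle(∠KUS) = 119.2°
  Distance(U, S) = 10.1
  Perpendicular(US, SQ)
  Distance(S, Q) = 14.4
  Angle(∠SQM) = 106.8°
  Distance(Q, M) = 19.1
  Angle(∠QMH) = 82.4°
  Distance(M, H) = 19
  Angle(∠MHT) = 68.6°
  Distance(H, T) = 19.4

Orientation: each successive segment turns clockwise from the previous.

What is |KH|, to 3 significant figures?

9.42

∠SQM = 106.8° gives QM at -9.30° from the x-axis; with |QM| = 19.1, M = (9.21, 9.51). ∠QMH = 82.4° gives MH at -107° from the x-axis; with |MH| = 19.0, H = (3.68, -8.67). Then |KH| = |H − K| = 9.42.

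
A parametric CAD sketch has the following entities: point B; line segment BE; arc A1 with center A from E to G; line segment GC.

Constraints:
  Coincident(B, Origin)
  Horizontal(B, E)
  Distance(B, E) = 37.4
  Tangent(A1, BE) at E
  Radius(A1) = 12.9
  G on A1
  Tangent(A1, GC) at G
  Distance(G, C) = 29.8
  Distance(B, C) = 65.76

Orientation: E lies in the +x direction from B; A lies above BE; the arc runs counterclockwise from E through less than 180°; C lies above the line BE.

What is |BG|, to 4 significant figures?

51.98

Checks: B = (0.00, 0.00) ✓; |AG| = 12.90 ✓; ∠(AG, GC) = 90.00° ✓; |GC| = 29.80 ✓; |BC| = 65.76 ✓.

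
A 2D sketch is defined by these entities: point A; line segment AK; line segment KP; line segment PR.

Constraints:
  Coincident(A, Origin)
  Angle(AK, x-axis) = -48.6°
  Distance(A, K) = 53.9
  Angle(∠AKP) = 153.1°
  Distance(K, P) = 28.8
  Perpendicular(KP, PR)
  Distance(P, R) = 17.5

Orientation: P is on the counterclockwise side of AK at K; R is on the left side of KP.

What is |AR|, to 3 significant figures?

77.2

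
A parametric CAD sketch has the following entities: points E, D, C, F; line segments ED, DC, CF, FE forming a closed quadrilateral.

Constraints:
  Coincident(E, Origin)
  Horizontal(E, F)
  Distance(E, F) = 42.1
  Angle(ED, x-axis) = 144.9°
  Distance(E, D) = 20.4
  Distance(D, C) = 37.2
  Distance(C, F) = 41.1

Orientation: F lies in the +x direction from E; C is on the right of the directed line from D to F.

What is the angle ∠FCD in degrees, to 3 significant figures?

99.8°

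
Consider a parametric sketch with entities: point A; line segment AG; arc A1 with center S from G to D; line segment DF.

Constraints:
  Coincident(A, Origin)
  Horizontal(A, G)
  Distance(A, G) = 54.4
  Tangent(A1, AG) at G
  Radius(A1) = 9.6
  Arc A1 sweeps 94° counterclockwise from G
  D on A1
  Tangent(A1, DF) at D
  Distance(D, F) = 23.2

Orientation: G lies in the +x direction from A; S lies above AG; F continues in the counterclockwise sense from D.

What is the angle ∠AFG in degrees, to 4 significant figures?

48.42°

A is at the origin; A and G share the same y with |AG| = 54.4 and G on the +x side, so G = (54.40, 0.000). The tangent condition forces SG to be normal to AG, so S = G + (0, 9.6) = (54.40, 9.600). On A1, G sits at bearing -90° from S; a 94° counterclockwise sweep puts D at bearing 4°, so D = S + 9.6·(cos 4°, sin 4°) = (63.98, 10.27). The tangent condition forces SD to be normal to DF, so DF runs along (−sin 4°, cos 4°); with |DF| = 23.2, F = (62.36, 33.41). Then cos ∠AFG = FA·FG / (|FA||FG|), giving 48.42°.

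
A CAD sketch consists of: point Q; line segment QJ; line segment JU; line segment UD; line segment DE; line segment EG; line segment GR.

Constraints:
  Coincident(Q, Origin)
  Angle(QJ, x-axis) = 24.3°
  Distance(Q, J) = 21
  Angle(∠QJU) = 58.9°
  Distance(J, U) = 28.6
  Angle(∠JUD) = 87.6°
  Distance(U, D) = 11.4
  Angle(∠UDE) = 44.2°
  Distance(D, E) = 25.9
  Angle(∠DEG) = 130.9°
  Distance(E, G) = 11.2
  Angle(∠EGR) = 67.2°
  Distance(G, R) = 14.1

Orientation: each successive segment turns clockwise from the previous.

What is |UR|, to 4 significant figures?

12.65

Q is at the origin; QJ runs at 24.3° with length 21.0, so J = (19.14, 8.642). ∠QJU = 58.9° gives JU at -96.80° from the x-axis; with |JU| = 28.6, U = (15.75, -19.76). ∠JUD = 87.6° gives UD at 170.8° from the x-axis; with |UD| = 11.4, D = (4.500, -17.93). ∠UDE = 44.2° gives DE at 35.00° from the x-axis; with |DE| = 25.9, E = (25.72, -3.079). ∠DEG = 130.9° gives EG at -14.10° from the x-axis; with |EG| = 11.2, G = (36.58, -5.807). ∠EGR = 67.2° gives GR at -126.9° from the x-axis; with |GR| = 14.1, R = (28.11, -17.08). Then |UR| = |R − U| = 12.65.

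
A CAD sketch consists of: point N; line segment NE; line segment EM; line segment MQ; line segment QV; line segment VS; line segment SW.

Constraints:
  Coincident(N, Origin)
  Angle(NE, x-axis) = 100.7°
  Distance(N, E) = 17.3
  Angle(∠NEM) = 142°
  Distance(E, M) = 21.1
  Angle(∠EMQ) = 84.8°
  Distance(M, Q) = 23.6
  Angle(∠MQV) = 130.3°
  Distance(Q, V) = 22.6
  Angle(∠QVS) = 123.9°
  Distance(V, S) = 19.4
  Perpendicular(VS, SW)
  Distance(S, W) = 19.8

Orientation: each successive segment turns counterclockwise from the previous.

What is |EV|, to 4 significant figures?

36.50

N is at the origin; NE runs at 100.7° with length 17.3, so E = (-3.212, 17.00). ∠NEM = 142.0° gives EM at 138.7° from the x-axis; with |EM| = 21.1, M = (-19.06, 30.93). ∠EMQ = 84.8° gives MQ at -126.1° from the x-axis; with |MQ| = 23.6, Q = (-32.97, 11.86). ∠MQV = 130.3° gives QV at -76.40° from the x-axis; with |QV| = 22.6, V = (-27.65, -10.11). Then |EV| = |V − E| = 36.50.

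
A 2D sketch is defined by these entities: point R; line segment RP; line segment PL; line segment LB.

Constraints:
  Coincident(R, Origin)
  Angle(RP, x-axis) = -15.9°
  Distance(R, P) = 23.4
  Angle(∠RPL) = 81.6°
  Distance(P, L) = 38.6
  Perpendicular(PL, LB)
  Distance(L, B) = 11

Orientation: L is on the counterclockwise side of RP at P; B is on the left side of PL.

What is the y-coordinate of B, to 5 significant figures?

33.295

∠RPL = 81.6°, so PL runs at -15.9° + (180° − 81.6°) = 82.500° from the x-axis; with |PL| = 38.6, L = P + 38.6·(cos 82.500°, sin 82.500°) = (27.543, 31.859). PL ⟂ LB; with |LB| = 11.0 on the left of PL, B = L + 11.0·(-0.99144, 0.13053) = (16.637, 33.295). So B.y = 33.295.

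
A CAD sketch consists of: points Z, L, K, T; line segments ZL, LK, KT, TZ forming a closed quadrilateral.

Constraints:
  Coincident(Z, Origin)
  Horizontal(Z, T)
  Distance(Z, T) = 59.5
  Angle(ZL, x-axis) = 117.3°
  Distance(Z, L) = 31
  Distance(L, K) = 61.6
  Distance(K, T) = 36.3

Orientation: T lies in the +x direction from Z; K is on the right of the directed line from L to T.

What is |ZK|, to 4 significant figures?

32.82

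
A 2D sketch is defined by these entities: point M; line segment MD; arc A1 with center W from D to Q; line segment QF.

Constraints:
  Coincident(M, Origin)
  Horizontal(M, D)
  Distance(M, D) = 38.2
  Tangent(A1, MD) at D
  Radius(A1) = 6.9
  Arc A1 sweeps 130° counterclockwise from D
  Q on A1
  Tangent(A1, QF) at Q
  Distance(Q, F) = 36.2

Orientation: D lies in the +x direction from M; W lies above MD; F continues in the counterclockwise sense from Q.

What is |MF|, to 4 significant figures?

43.99

On A1, D sits at bearing -90° from W; a 130° counterclockwise sweep puts Q at bearing 40°, so Q = W + 6.9·(cos 40°, sin 40°) = (43.49, 11.34). The tangent condition forces WQ to be normal to QF, so QF runs along (−sin 40°, cos 40°); with |QF| = 36.2, F = (20.22, 39.07). Then |MF| = |F − M| = 43.99.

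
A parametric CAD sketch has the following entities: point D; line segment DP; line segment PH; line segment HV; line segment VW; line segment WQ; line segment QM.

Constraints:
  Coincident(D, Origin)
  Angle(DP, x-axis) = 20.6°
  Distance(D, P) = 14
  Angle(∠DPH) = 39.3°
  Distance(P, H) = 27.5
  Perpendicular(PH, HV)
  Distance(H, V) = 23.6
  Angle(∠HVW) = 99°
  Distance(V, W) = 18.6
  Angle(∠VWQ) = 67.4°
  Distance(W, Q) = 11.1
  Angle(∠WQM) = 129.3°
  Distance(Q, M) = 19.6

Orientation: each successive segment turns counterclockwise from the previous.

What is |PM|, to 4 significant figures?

30.27

D is at the origin; DP runs at 20.6° with length 14.0, so P = (13.10, 4.926). ∠DPH = 39.3° gives PH at 161.3° from the x-axis; with |PH| = 27.5, H = (-12.94, 13.74). PH ⟂ HV, so HV runs at -108.7°; with |HV| = 23.6, V = (-20.51, -8.612). ∠HVW = 99.0° gives VW at -27.70° from the x-axis; with |VW| = 18.6, W = (-4.042, -17.26). ∠VWQ = 67.4° gives WQ at 84.90° from the x-axis; with |WQ| = 11.1, Q = (-3.055, -6.202). ∠WQM = 129.3° gives QM at 135.6° from the x-axis; with |QM| = 19.6, M = (-17.06, 7.512). Then |PM| = |M − P| = 30.27.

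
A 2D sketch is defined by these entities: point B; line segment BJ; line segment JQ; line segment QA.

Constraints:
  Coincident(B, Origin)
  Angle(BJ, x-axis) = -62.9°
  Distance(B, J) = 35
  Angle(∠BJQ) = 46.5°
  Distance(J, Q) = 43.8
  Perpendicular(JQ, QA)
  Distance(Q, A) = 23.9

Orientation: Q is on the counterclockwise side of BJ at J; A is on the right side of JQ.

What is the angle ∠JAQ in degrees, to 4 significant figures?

61.38°

B is at the origin; BJ runs at -62.9° with length 35.0, so J = 35.0·(cos -62.9°, sin -62.9°) = (15.94, -31.16). ∠BJQ = 46.5°, so JQ runs at -62.9° + (180° − 46.5°) = 70.60° from the x-axis; with |JQ| = 43.8, Q = J + 43.8·(cos 70.60°, sin 70.60°) = (30.49, 10.16). The perpendicularity gives QA at right angles to JQ; with |QA| = 23.9 on the right of JQ, A = Q + 23.9·(0.9432, -0.3322) = (53.04, 2.217). Then cos ∠JAQ = AJ·AQ / (|AJ||AQ|), giving 61.38°.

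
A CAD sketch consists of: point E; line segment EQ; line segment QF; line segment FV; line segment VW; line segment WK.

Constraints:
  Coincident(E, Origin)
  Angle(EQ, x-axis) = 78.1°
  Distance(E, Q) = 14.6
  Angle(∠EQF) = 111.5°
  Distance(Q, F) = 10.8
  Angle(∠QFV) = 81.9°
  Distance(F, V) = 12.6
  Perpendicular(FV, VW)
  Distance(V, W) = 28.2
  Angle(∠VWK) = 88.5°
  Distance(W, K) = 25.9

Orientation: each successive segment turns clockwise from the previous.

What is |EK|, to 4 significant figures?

31.98

FV ⟂ VW, so VW runs at -178.5°; with |VW| = 28.2, W = (-14.20, 2.753). ∠VWK = 88.5° gives WK at 90.00° from the x-axis; with |WK| = 25.9, K = (-14.20, 28.65). Then |EK| = |K − E| = 31.98.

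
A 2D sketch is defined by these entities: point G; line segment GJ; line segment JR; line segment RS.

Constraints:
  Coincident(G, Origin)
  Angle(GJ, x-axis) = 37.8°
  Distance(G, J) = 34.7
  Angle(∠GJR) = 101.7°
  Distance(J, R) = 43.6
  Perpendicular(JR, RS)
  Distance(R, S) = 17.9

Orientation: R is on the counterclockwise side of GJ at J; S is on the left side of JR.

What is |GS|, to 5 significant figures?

53.128

G is at the origin; GJ runs at 37.8° with length 34.7, so J = 34.7·(cos 37.8°, sin 37.8°) = (27.418, 21.268). ∠GJR = 101.7°, so JR runs at 37.8° + (180° − 101.7°) = 116.10° from the x-axis; with |JR| = 43.6, R = J + 43.6·(cos 116.10°, sin 116.10°) = (8.2370, 60.422). JR is perpendicular to RS; with |RS| = 17.9 on the left of JR, S = R + 17.9·(-0.89803, -0.43994) = (-7.8377, 52.547). Then |GS| = |S − G| = 53.128.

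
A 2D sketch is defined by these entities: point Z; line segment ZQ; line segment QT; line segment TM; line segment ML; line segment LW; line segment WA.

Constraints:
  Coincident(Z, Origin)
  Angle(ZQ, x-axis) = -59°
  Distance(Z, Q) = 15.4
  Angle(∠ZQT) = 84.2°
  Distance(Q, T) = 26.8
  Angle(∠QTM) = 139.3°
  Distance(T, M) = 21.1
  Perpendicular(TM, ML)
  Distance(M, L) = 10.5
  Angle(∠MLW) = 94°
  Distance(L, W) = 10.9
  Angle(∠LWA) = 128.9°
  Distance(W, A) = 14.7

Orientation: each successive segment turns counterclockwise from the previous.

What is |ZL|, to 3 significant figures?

35.0

∠QTM = 139.3° gives TM at 77.5° from the x-axis; with |TM| = 21.1, M = (34.0, 23.5). TM ⟂ ML, so ML runs at 168°; with |ML| = 10.5, L = (23.7, 25.7). Then |ZL| = |L − Z| = 35.0.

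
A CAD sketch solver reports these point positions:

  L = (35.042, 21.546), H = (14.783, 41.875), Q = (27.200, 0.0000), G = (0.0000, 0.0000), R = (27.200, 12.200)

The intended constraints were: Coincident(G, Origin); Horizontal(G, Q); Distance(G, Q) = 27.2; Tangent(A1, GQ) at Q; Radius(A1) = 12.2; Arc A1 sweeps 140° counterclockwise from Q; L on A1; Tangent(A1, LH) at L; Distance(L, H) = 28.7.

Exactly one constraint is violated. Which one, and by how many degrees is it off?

Tangent(A1, LH) at L — off by 5.10°.

G = (0.00, 0.00) ✓; G.y = 0.00, Q.y = 0.00 ✓; |GQ| = 27.20 ✓; ∠(RQ, QG) = 90.00° ✓; |RQ| = 12.20 ✓; bearing(R→L) − bearing(R→Q) = 140.0° ✓; |RL| = 12.20 ✓; ∠(RL, LH) = 95.10° ✗; |LH| = 28.70 ✓.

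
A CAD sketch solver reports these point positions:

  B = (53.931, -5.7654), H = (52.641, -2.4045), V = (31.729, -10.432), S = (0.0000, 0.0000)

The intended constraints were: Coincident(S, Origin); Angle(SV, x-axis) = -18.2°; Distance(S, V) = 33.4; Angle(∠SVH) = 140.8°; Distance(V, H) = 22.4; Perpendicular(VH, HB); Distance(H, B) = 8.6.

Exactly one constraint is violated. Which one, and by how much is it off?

Distance(H, B) = 8.6 — off by 5.00.

S = (0.00, 0.00) ✓; SV at -18.20° ✓; |SV| = 33.40 ✓; ∠SVH = 140.8° ✓; |VH| = 22.40 ✓; ∠(VH, HB) = 90.00° ✓; |HB| = 3.600 ✗.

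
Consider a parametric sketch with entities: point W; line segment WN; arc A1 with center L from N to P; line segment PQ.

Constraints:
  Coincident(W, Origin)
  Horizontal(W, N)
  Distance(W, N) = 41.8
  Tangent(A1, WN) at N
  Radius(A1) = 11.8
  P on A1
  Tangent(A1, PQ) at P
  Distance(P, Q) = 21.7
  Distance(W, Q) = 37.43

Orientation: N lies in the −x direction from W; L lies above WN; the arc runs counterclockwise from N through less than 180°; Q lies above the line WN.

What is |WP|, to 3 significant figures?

31.6

Checks: |LP| = 11.80 ✓; ∠(LP, PQ) = 90.00° ✓; |PQ| = 21.70 ✓; |WQ| = 37.43 ✓.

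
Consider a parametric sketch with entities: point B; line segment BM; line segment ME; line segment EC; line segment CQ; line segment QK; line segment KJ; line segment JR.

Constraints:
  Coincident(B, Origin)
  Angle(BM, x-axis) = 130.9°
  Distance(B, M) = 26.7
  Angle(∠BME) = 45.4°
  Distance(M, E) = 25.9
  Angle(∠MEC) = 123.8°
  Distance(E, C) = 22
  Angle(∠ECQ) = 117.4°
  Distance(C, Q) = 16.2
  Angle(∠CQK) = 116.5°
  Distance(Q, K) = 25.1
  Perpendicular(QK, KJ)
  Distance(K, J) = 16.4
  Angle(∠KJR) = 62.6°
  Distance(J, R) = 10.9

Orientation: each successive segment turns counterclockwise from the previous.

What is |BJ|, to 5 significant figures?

13.422

∠CQK = 116.5° gives QK at 87.800° from the x-axis; with |QK| = 25.1, K = (13.480, 12.474). The perpendicularity gives KJ at right angles to QK, so KJ runs at 177.80°; with |KJ| = 16.4, J = (-2.9082, 13.104). Then |BJ| = |J − B| = 13.422.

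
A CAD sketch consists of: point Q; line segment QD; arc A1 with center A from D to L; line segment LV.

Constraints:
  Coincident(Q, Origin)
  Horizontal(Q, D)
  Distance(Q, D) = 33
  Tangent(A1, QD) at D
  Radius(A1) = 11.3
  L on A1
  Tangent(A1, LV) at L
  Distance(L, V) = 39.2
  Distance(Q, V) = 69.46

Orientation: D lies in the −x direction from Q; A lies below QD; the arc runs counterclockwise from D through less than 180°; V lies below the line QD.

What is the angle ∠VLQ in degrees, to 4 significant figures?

110.5°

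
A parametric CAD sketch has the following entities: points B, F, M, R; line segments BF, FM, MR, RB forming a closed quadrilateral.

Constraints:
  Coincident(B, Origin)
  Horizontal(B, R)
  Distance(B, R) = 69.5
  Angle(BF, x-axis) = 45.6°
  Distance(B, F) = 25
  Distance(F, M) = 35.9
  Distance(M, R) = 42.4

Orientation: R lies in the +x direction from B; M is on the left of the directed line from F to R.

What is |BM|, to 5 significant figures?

60.453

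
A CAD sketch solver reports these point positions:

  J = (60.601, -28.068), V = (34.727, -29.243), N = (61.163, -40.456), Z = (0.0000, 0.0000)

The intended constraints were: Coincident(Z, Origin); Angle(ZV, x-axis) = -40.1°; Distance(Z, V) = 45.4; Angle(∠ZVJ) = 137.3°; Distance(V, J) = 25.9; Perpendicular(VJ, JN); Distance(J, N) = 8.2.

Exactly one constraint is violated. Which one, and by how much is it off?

Distance(J, N) = 8.2 — off by 4.20.

Z = (0.00, 0.00) ✓; ZV at -40.10° ✓; |ZV| = 45.40 ✓; ∠ZVJ = 137.3° ✓; |VJ| = 25.90 ✓; ∠(VJ, JN) = 90.00° ✓; |JN| = 12.40 ✗.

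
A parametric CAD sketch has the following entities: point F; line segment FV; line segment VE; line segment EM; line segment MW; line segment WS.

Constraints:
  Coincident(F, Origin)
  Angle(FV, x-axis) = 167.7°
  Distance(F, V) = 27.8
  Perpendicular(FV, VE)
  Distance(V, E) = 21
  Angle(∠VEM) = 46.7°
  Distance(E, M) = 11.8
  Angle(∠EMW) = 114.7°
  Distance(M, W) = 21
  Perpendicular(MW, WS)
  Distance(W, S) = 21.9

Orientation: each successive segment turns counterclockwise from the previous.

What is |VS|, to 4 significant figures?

18.87

F is at the origin; FV runs at 167.7° with length 27.8, so V = (-27.16, 5.922). FV is perpendicular to VE, so VE runs at -102.3°; with |VE| = 21.0, E = (-31.64, -14.60). ∠VEM = 46.7° gives EM at 31.00° from the x-axis; with |EM| = 11.8, M = (-21.52, -8.518). ∠EMW = 114.7° gives MW at 96.30° from the x-axis; with |MW| = 21.0, W = (-23.83, 12.35). MW ⟂ WS, so WS runs at -173.7°; with |WS| = 21.9, S = (-45.59, 9.952). Then |VS| = |S − V| = 18.87.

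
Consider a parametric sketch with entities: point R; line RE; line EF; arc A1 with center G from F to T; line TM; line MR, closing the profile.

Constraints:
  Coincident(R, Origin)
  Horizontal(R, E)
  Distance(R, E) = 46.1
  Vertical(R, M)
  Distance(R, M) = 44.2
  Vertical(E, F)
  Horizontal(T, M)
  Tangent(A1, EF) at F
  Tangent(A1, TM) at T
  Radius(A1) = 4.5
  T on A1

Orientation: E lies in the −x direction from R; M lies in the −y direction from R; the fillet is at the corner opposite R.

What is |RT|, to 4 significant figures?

60.70

R is at the origin; RE is horizontal with |RE| = 46.1 and E on the −x side, so E = (-46.10, 0.000). R and M share the same x with |RM| = 44.2 and M on the −y side, so M = (0.000, -44.20). The virtual corner opposite R is at (-46.10, -44.20). Since A1 is tangent to EF there, GF ⟂ EF and tangency of A1 to TM means the radius GT is perpendicular to TM, with radius 4.5, so the center G sits 4.5 in from both sides at G = (-41.60, -39.70). That places the tangent points at F = (-46.10, -39.70) on EF and T = (-41.60, -44.20) on TM. Then |RT| = |T − R| = 60.70.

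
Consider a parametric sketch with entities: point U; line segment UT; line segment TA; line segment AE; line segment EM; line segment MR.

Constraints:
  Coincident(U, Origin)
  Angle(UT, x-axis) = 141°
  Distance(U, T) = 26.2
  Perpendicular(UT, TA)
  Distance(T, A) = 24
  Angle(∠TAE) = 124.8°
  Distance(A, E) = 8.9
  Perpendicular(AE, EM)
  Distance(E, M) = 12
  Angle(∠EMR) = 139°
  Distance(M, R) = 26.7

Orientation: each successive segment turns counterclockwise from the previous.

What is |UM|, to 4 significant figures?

22.69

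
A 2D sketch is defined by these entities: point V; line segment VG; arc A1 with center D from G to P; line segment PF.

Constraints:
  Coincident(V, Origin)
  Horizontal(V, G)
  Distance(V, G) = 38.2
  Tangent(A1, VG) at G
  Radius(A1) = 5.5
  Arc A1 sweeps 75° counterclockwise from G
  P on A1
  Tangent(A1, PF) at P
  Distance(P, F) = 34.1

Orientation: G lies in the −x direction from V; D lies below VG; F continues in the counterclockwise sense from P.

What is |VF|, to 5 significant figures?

64.104

V is at the origin; V and G share the same y with |VG| = 38.2 and G on the −x side, so G = (-38.200, 0.0000). A1 meets VG tangentially, so DG is at right angles to VG, so D = G + (0, -5.5) = (-38.200, -5.5000). On A1, G sits at bearing 90° from D; a 75° counterclockwise sweep puts P at bearing 165°, so P = D + 5.5·(cos 165°, sin 165°) = (-43.513, -4.0765). A1 meets PF tangentially, so DP is at right angles to PF, so PF runs along (−sin 165°, cos 165°); with |PF| = 34.1, F = (-52.338, -37.015). Then |VF| = |F − V| = 64.104.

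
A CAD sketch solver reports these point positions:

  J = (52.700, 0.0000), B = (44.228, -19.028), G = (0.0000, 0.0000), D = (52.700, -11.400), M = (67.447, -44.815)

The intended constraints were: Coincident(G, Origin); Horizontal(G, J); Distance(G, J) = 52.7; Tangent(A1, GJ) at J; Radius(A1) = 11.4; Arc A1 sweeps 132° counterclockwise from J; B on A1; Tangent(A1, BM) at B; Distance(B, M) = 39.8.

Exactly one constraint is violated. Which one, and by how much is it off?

Distance(B, M) = 39.8 — off by 5.10.

G = (0.00, 0.00) ✓; G.y = 0.00, J.y = 0.00 ✓; |GJ| = 52.70 ✓; ∠(DJ, JG) = 90.00° ✓; |DJ| = 11.40 ✓; bearing(D→B) − bearing(D→J) = 132.0° ✓; |DB| = 11.40 ✓; ∠(DB, BM) = 90.00° ✓; |BM| = 34.70 ✗.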